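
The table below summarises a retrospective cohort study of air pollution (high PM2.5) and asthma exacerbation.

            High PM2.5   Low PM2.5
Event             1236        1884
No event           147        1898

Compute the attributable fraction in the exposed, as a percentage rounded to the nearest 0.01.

44.26

Reading the table with exposure as columns: a = 1236 (High PM2.5, case), b = 147 (High PM2.5, non-case), c = 1884 (Low PM2.5, case), d = 1898.
Risk in exposed = 1236/1383 = 0.89371; risk in unexposed = 1884/3782 = 0.49815.
RR = 0.89371/0.49815 = 1.79406
AR% = (RR − 1)/RR × 100 = (1.79406 − 1)/1.79406 × 100 = 44.2605%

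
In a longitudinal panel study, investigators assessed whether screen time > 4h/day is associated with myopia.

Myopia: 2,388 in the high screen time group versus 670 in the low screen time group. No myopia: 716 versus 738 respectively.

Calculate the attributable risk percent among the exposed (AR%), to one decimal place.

From the description: a = 2388, b = 716, c = 670, d = 738.
Risk in exposed = 2388/3104 = 0.76933; risk in unexposed = 670/1408 = 0.47585.
RR = 0.76933/0.47585 = 1.61674
AR% = (RR − 1)/RR × 100 = (1.61674 − 1)/1.61674 × 100 = 38.1472%

38.1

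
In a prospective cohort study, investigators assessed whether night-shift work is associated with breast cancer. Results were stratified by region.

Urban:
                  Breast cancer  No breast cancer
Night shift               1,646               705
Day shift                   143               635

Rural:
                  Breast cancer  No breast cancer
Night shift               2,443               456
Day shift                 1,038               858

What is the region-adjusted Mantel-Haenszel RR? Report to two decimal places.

1.87

RR_MH = Σ(aᵢ·n₀ᵢ/nᵢ) / Σ(cᵢ·n₁ᵢ/nᵢ), with n₁ᵢ = aᵢ+bᵢ (exposed), n₀ᵢ = cᵢ+dᵢ (unexposed), nᵢ = n₁ᵢ+n₀ᵢ.
Stratum 1 (Urban): n₁ = 2351, n₀ = 778, n = 3129; a·n₀/n = 1646·778/3129 = 409.2643; c·n₁/n = 143·2351/3129 = 107.4442
Stratum 2 (Rural): n₁ = 2899, n₀ = 1896, n = 4795; a·n₀/n = 2443·1896/4795 = 965.9912; c·n₁/n = 1038·2899/4795 = 627.5625
RR_MH = (409.2643 + 965.9912) / (107.4442 + 627.5625) = 1375.2555 / 735.0067 = 1.87108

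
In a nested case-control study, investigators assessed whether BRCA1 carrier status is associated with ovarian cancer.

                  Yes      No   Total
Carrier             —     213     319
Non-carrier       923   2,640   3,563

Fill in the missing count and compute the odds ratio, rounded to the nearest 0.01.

1.42

The missing cell is in the exposed row: 319 − 213 = 106.
So a = 106, b = 213, c = 923, d = 2640.
OR = (a·d)/(b·c) = (106 × 2640) / (213 × 923) = 279840 / 196599 = 1.42341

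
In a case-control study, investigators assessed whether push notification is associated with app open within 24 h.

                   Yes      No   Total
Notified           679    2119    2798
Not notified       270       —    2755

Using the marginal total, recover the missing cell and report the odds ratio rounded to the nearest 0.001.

2.949

The missing cell is in the unexposed row: 2755 − 270 = 2485.
So a = 679, b = 2119, c = 270, d = 2485.
OR = (a·d)/(b·c) = (679 × 2485) / (2119 × 270) = 1687315 / 572130 = 2.94918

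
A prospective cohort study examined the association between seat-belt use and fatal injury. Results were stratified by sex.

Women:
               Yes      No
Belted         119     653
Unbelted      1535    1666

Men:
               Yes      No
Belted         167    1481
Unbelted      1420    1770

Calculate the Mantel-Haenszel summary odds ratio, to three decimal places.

OR_MH = Σ(aᵢdᵢ/nᵢ) / Σ(bᵢcᵢ/nᵢ), where nᵢ is the stratum total.
Stratum 1 (Women): n = 3973; a·d/n = 119·1666/3973 = 49.9003; b·c/n = 653·1535/3973 = 252.2917
Stratum 2 (Men): n = 4838; a·d/n = 167·1770/4838 = 61.0976; b·c/n = 1481·1420/4838 = 434.6879
OR_MH = (49.9003 + 61.0976) / (252.2917 + 434.6879) = 110.9979 / 686.9796 = 0.16157

0.162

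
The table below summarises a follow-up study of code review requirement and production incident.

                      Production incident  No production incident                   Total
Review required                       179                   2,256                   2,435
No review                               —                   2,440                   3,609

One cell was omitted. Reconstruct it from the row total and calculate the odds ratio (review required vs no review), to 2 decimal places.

The missing cell is in the unexposed row: 3609 − 2440 = 1169.
So a = 179, b = 2256, c = 1169, d = 2440.
OR = (a·d)/(b·c) = (179 × 2440) / (2256 × 1169) = 436760 / 2637264 = 0.16561

0.17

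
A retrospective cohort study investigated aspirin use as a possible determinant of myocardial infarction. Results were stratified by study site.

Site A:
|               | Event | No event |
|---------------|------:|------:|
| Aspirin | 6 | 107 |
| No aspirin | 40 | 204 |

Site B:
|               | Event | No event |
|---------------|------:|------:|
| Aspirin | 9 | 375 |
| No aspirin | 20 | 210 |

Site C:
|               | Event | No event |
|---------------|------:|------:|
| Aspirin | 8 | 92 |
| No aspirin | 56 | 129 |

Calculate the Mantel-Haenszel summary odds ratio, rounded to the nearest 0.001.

OR_MH = Σ(aᵢdᵢ/nᵢ) / Σ(bᵢcᵢ/nᵢ), where nᵢ is the stratum total.
Stratum 1 (Site A): n = 357; a·d/n = 6·204/357 = 3.4286; b·c/n = 107·40/357 = 11.9888
Stratum 2 (Site B): n = 614; a·d/n = 9·210/614 = 3.0782; b·c/n = 375·20/614 = 12.2150
Stratum 3 (Site C): n = 285; a·d/n = 8·129/285 = 3.6211; b·c/n = 92·56/285 = 18.0772
OR_MH = (3.4286 + 3.0782 + 3.6211) / (11.9888 + 12.2150 + 18.0772) = 10.1278 / 42.2810 = 0.23954

0.240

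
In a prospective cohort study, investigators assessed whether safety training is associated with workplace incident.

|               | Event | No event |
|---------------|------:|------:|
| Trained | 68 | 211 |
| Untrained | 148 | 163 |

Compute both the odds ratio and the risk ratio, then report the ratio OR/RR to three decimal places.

0.693

Cells: a = 68, b = 211, c = 148, d = 163.
OR = (68·163)/(211·148) = 11084/31228 = 0.35494
Risk in exposed = 68/279 = 0.24373; risk in unexposed = 148/311 = 0.47588; RR = 0.51216
OR/RR = 0.35494 / 0.51216 = 0.69303
The outcome is not rare, so the OR lies further from 1 than the RR.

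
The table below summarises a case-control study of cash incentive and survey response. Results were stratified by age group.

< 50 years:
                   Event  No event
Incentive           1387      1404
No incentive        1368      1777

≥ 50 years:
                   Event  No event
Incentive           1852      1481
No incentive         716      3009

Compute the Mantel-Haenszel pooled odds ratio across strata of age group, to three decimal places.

OR_MH = Σ(aᵢdᵢ/nᵢ) / Σ(bᵢcᵢ/nᵢ), where nᵢ is the stratum total.
Stratum 1 (< 50 years): n = 5936; a·d/n = 1387·1777/5936 = 415.2121; b·c/n = 1404·1368/5936 = 323.5633
Stratum 2 (≥ 50 years): n = 7058; a·d/n = 1852·3009/7058 = 789.5534; b·c/n = 1481·716/7058 = 150.2403
OR_MH = (415.2121 + 789.5534) / (323.5633 + 150.2403) = 1204.7655 / 473.8036 = 2.54275

2.543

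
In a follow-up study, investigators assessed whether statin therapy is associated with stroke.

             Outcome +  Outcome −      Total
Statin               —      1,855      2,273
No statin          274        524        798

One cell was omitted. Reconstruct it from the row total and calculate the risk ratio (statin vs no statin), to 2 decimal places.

0.54

The missing cell is in the exposed row: 2273 − 1855 = 418.
So a = 418, b = 1855, c = 274, d = 524.
RR = [a/(a+b)] / [c/(c+d)] = (418/2273) / (274/798) = 0.18390/0.34336 = 0.53559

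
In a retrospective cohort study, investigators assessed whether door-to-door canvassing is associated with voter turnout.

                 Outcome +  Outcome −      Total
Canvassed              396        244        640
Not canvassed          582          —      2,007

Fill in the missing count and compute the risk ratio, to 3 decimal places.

The missing cell is in the unexposed row: 2007 − 582 = 1425.
So a = 396, b = 244, c = 582, d = 1425.
RR = [a/(a+b)] / [c/(c+d)] = (396/640) / (582/2007) = 0.61875/0.28999 = 2.13373

2.134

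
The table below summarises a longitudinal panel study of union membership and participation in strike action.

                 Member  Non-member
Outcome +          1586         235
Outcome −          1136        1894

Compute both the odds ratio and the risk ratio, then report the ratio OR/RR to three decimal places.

Reading the table with exposure as columns: a = 1586 (Member, case), b = 1136 (Member, non-case), c = 235 (Non-member, case), d = 1894.
OR = (1586·1894)/(1136·235) = 3003884/266960 = 11.25219
Risk in exposed = 1586/2722 = 0.58266; risk in unexposed = 235/2129 = 0.11038; RR = 5.27865
OR/RR = 11.25219 / 5.27865 = 2.13164
The outcome is not rare, so the OR lies further from 1 than the RR.

2.132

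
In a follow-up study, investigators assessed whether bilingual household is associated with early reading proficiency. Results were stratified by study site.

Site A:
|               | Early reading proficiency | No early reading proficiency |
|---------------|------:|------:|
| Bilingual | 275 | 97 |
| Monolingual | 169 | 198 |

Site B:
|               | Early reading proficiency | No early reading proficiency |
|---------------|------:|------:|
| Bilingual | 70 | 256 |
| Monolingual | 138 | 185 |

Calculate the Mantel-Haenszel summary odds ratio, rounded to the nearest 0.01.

OR_MH = Σ(aᵢdᵢ/nᵢ) / Σ(bᵢcᵢ/nᵢ), where nᵢ is the stratum total.
Stratum 1 (Site A): n = 739; a·d/n = 275·198/739 = 73.6806; b·c/n = 97·169/739 = 22.1827
Stratum 2 (Site B): n = 649; a·d/n = 70·185/649 = 19.9538; b·c/n = 256·138/649 = 54.4345
OR_MH = (73.6806 + 19.9538) / (22.1827 + 54.4345) = 93.6344 / 76.6172 = 1.22211

1.22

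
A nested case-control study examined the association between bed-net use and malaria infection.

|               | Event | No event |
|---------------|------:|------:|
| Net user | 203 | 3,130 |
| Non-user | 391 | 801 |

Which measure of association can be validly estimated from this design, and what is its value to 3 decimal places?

0.133

Cells: a = 203, b = 3130, c = 391, d = 801.
This is a nested case-control study: participants were sampled on outcome status, so risks in the source population cannot be estimated directly — relative risk is not valid here. The odds ratio is the appropriate measure.
OR = (a·d)/(b·c) = (203 × 801) / (3130 × 391) = 162603 / 1223830 = 0.13286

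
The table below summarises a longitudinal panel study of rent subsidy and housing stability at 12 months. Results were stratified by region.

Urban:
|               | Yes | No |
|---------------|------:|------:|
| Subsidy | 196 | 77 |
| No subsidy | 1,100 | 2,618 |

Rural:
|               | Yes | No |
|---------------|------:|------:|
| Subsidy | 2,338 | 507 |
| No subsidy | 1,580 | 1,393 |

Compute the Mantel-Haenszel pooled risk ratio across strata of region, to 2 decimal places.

1.62

RR_MH = Σ(aᵢ·n₀ᵢ/nᵢ) / Σ(cᵢ·n₁ᵢ/nᵢ), with n₁ᵢ = aᵢ+bᵢ (exposed), n₀ᵢ = cᵢ+dᵢ (unexposed), nᵢ = n₁ᵢ+n₀ᵢ.
Stratum 1 (Urban): n₁ = 273, n₀ = 3718, n = 3991; a·n₀/n = 196·3718/3991 = 182.5928; c·n₁/n = 1100·273/3991 = 75.2443
Stratum 2 (Rural): n₁ = 2845, n₀ = 2973, n = 5818; a·n₀/n = 2338·2973/5818 = 1194.7188; c·n₁/n = 1580·2845/5818 = 772.6195
RR_MH = (182.5928 + 1194.7188) / (75.2443 + 772.6195) = 1377.3116 / 847.8638 = 1.62445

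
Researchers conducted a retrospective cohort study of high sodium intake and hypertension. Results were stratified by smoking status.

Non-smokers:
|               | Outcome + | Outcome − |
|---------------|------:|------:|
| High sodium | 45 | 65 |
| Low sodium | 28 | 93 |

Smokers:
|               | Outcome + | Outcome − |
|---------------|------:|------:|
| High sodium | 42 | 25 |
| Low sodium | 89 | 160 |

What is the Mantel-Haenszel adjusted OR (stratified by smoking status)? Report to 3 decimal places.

OR_MH = Σ(aᵢdᵢ/nᵢ) / Σ(bᵢcᵢ/nᵢ), where nᵢ is the stratum total.
Stratum 1 (Non-smokers): n = 231; a·d/n = 45·93/231 = 18.1169; b·c/n = 65·28/231 = 7.8788
Stratum 2 (Smokers): n = 316; a·d/n = 42·160/316 = 21.2658; b·c/n = 25·89/316 = 7.0411
OR_MH = (18.1169 + 21.2658) / (7.8788 + 7.0411) = 39.3827 / 14.9199 = 2.63960

2.640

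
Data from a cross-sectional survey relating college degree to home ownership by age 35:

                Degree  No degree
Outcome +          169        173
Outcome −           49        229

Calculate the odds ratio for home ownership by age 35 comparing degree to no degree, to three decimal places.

4.565

Reading the table with exposure as columns: a = 169 (Degree, case), b = 49 (Degree, non-case), c = 173 (No degree, case), d = 229.
OR = (a·d)/(b·c) = (169 × 229) / (49 × 173) = 38701 / 8477 = 4.56541
The odds of home ownership by age 35 are about 4.57 times as high in the degree group.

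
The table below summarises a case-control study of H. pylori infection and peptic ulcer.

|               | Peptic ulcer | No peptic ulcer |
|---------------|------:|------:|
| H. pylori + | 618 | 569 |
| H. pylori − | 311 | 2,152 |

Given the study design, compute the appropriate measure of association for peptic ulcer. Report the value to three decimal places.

Cells: a = 618, b = 569, c = 311, d = 2152.
This is a case-control study: participants were sampled on outcome status, so risks in the source population cannot be estimated directly — relative risk is not valid here. The odds ratio is the appropriate measure.
OR = (a·d)/(b·c) = (618 × 2152) / (569 × 311) = 1329936 / 176959 = 7.51550

7.516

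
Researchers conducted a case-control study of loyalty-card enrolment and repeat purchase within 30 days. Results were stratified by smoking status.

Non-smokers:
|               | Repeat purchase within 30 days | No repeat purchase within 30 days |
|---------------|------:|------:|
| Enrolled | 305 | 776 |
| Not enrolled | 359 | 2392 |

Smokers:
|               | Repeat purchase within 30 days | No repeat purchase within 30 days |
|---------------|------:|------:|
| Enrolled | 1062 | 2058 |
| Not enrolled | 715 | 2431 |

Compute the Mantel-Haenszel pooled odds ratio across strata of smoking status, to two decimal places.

1.96

OR_MH = Σ(aᵢdᵢ/nᵢ) / Σ(bᵢcᵢ/nᵢ), where nᵢ is the stratum total.
Stratum 1 (Non-smokers): n = 3832; a·d/n = 305·2392/3832 = 190.3862; b·c/n = 776·359/3832 = 72.6994
Stratum 2 (Smokers): n = 6266; a·d/n = 1062·2431/6266 = 412.0207; b·c/n = 2058·715/6266 = 234.8340
OR_MH = (190.3862 + 412.0207) / (72.6994 + 234.8340) = 602.4070 / 307.5334 = 1.95883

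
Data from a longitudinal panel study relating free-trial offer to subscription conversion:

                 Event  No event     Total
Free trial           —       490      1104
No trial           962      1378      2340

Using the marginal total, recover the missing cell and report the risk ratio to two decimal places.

The missing cell is in the exposed row: 1104 − 490 = 614.
So a = 614, b = 490, c = 962, d = 1378.
RR = [a/(a+b)] / [c/(c+d)] = (614/1104) / (962/2340) = 0.55616/0.41111 = 1.35282

1.35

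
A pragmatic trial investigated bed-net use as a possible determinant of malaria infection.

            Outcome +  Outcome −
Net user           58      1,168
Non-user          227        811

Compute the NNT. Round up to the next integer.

6

Risk in treated group = 58/1226 = 0.04731; risk in control = 227/1038 = 0.21869.
Absolute risk reduction = 0.21869 − 0.04731 = 0.17138
NNT = 1 / ARR = 1 / 0.17138 = 5.835 → round up → 6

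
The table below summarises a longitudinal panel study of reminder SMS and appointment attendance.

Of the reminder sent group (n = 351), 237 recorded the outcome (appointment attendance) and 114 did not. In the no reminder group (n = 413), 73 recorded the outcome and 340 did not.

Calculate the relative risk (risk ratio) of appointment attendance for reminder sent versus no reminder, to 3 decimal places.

3.820

From the description: a = 237, b = 114, c = 73, d = 340.
Risk in exposed = 237/351 = 0.67521; risk in unexposed = 73/413 = 0.17676.
RR = 0.67521 / 0.17676 = 3.82004
The risk among the exposed is 3.82 times that among the unexposed.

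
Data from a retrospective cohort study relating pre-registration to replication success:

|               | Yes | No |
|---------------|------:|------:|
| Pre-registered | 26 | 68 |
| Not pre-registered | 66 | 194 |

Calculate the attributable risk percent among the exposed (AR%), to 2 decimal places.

8.22

Cells: a = 26, b = 68, c = 66, d = 194.
Risk in exposed = 26/94 = 0.27660; risk in unexposed = 66/260 = 0.25385.
RR = 0.27660/0.25385 = 1.08962
AR% = (RR − 1)/RR × 100 = (1.08962 − 1)/1.08962 × 100 = 8.2249%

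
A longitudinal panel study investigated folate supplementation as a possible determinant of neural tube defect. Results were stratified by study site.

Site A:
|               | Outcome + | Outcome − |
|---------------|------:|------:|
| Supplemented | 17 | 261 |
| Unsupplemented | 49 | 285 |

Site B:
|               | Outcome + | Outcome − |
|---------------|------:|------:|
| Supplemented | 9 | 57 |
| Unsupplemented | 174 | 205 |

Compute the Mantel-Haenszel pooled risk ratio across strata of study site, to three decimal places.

RR_MH = Σ(aᵢ·n₀ᵢ/nᵢ) / Σ(cᵢ·n₁ᵢ/nᵢ), with n₁ᵢ = aᵢ+bᵢ (exposed), n₀ᵢ = cᵢ+dᵢ (unexposed), nᵢ = n₁ᵢ+n₀ᵢ.
Stratum 1 (Site A): n₁ = 278, n₀ = 334, n = 612; a·n₀/n = 17·334/612 = 9.2778; c·n₁/n = 49·278/612 = 22.2582
Stratum 2 (Site B): n₁ = 66, n₀ = 379, n = 445; a·n₀/n = 9·379/445 = 7.6652; c·n₁/n = 174·66/445 = 25.8067
RR_MH = (9.2778 + 7.6652) / (22.2582 + 25.8067) = 16.9429 / 48.0649 = 0.35250

0.353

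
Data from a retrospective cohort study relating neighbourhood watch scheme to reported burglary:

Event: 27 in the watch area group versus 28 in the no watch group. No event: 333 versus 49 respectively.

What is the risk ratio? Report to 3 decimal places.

0.206

From the description: a = 27, b = 333, c = 28, d = 49.
Risk in exposed = 27/360 = 0.07500; risk in unexposed = 28/77 = 0.36364.
RR = 0.07500 / 0.36364 = 0.20625
The risk is 79% lower among the exposed than among the unexposed.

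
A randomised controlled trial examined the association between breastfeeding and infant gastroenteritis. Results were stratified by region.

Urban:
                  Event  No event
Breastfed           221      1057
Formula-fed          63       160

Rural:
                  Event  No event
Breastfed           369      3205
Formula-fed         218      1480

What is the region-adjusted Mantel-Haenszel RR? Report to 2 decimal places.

0.75

RR_MH = Σ(aᵢ·n₀ᵢ/nᵢ) / Σ(cᵢ·n₁ᵢ/nᵢ), with n₁ᵢ = aᵢ+bᵢ (exposed), n₀ᵢ = cᵢ+dᵢ (unexposed), nᵢ = n₁ᵢ+n₀ᵢ.
Stratum 1 (Urban): n₁ = 1278, n₀ = 223, n = 1501; a·n₀/n = 221·223/1501 = 32.8334; c·n₁/n = 63·1278/1501 = 53.6402
Stratum 2 (Rural): n₁ = 3574, n₀ = 1698, n = 5272; a·n₀/n = 369·1698/5272 = 118.8471; c·n₁/n = 218·3574/5272 = 147.7868
RR_MH = (32.8334 + 118.8471) / (53.6402 + 147.7868) = 151.6806 / 201.4270 = 0.75303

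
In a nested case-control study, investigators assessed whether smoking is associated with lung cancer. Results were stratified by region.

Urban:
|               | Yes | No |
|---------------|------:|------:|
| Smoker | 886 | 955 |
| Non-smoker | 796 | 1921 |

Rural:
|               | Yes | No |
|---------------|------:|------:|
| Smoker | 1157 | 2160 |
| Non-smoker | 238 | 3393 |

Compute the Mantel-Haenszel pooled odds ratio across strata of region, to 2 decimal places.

3.90

OR_MH = Σ(aᵢdᵢ/nᵢ) / Σ(bᵢcᵢ/nᵢ), where nᵢ is the stratum total.
Stratum 1 (Urban): n = 4558; a·d/n = 886·1921/4558 = 373.4107; b·c/n = 955·796/4558 = 166.7793
Stratum 2 (Rural): n = 6948; a·d/n = 1157·3393/6948 = 565.0117; b·c/n = 2160·238/6948 = 73.9896
OR_MH = (373.4107 + 565.0117) / (166.7793 + 73.9896) = 938.4224 / 240.7689 = 3.89761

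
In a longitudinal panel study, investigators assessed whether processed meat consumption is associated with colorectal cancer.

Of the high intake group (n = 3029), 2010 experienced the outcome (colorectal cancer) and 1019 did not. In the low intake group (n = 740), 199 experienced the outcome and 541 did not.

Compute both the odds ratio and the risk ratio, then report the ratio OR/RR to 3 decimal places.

From the description: a = 2010, b = 1019, c = 199, d = 541.
OR = (2010·541)/(1019·199) = 1087410/202781 = 5.36248
Risk in exposed = 2010/3029 = 0.66359; risk in unexposed = 199/740 = 0.26892; RR = 2.46760
OR/RR = 5.36248 / 2.46760 = 2.17315
The outcome is not rare, so the OR lies further from 1 than the RR.

2.173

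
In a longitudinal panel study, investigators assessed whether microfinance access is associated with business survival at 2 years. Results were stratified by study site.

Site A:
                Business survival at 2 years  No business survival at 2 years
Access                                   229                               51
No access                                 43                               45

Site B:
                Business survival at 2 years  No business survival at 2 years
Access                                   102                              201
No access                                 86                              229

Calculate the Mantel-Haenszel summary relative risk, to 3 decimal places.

1.426

RR_MH = Σ(aᵢ·n₀ᵢ/nᵢ) / Σ(cᵢ·n₁ᵢ/nᵢ), with n₁ᵢ = aᵢ+bᵢ (exposed), n₀ᵢ = cᵢ+dᵢ (unexposed), nᵢ = n₁ᵢ+n₀ᵢ.
Stratum 1 (Site A): n₁ = 280, n₀ = 88, n = 368; a·n₀/n = 229·88/368 = 54.7609; c·n₁/n = 43·280/368 = 32.7174
Stratum 2 (Site B): n₁ = 303, n₀ = 315, n = 618; a·n₀/n = 102·315/618 = 51.9903; c·n₁/n = 86·303/618 = 42.1650
RR_MH = (54.7609 + 51.9903) / (32.7174 + 42.1650) = 106.7512 / 74.8824 = 1.42558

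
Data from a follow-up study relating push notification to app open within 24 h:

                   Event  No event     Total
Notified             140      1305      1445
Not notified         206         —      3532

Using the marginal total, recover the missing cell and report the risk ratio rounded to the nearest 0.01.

1.66

The missing cell is in the unexposed row: 3532 − 206 = 3326.
So a = 140, b = 1305, c = 206, d = 3326.
RR = [a/(a+b)] / [c/(c+d)] = (140/1445) / (206/3532) = 0.09689/0.05832 = 1.66117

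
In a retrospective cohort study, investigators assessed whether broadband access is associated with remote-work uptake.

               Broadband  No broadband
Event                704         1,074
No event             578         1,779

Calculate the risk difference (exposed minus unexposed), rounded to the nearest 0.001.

0.173

Reading the table with exposure as columns: a = 704 (Broadband, case), b = 578 (Broadband, non-case), c = 1074 (No broadband, case), d = 1779.
Risk in exposed = 704/1282 = 0.549142; risk in unexposed = 1074/2853 = 0.376446.
Risk difference = 0.549142 − 0.376446 = 0.172696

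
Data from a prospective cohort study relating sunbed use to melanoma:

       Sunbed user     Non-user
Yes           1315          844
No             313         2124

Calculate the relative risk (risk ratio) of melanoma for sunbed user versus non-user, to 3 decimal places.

2.840

Reading the table with exposure as columns: a = 1315 (Sunbed user, case), b = 313 (Sunbed user, non-case), c = 844 (Non-user, case), d = 2124.
Risk in exposed = 1315/1628 = 0.80774; risk in unexposed = 844/2968 = 0.28437.
RR = 0.80774 / 0.28437 = 2.84049
The risk among the exposed is 2.84 times that among the unexposed.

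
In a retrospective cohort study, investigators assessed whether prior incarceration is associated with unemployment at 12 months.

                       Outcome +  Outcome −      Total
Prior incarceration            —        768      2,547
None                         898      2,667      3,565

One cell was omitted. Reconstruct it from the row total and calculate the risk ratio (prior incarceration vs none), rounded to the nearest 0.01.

2.77

The missing cell is in the exposed row: 2547 − 768 = 1779.
So a = 1779, b = 768, c = 898, d = 2667.
RR = [a/(a+b)] / [c/(c+d)] = (1779/2547) / (898/3565) = 0.69847/0.25189 = 2.77287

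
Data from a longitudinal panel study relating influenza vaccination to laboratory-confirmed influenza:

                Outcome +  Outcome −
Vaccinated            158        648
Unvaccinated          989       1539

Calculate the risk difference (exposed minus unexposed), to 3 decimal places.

-0.195

Cells: a = 158, b = 648, c = 989, d = 1539.
Risk in exposed = 158/806 = 0.196030; risk in unexposed = 989/2528 = 0.391218.
Risk difference = 0.196030 − 0.391218 = -0.195189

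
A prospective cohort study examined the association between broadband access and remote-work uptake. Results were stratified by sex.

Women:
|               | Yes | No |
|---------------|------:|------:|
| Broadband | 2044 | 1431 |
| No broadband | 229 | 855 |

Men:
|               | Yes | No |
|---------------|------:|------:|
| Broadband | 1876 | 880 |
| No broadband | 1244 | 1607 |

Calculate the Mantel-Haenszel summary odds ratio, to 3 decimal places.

3.448

OR_MH = Σ(aᵢdᵢ/nᵢ) / Σ(bᵢcᵢ/nᵢ), where nᵢ is the stratum total.
Stratum 1 (Women): n = 4559; a·d/n = 2044·855/4559 = 383.3341; b·c/n = 1431·229/4559 = 71.8796
Stratum 2 (Men): n = 5607; a·d/n = 1876·1607/5607 = 537.6729; b·c/n = 880·1244/5607 = 195.2417
OR_MH = (383.3341 + 537.6729) / (71.8796 + 195.2417) = 921.0070 / 267.1212 = 3.44790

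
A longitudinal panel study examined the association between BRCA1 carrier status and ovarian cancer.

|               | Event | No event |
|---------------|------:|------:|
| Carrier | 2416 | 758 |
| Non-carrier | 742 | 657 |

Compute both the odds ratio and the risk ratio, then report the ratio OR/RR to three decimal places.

1.966

Cells: a = 2416, b = 758, c = 742, d = 657.
OR = (2416·657)/(758·742) = 1587312/562436 = 2.82221
Risk in exposed = 2416/3174 = 0.76118; risk in unexposed = 742/1399 = 0.53038; RR = 1.43517
OR/RR = 2.82221 / 1.43517 = 1.96646
The outcome is not rare, so the OR lies further from 1 than the RR.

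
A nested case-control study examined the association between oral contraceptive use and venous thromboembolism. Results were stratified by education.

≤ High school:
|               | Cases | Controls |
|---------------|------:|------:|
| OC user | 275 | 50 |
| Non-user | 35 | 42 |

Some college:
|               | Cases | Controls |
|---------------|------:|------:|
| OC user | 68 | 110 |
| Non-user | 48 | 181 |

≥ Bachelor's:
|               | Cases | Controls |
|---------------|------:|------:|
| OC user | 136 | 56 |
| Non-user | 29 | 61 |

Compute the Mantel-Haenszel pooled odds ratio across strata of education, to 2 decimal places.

3.83

OR_MH = Σ(aᵢdᵢ/nᵢ) / Σ(bᵢcᵢ/nᵢ), where nᵢ is the stratum total.
Stratum 1 (≤ High school): n = 402; a·d/n = 275·42/402 = 28.7313; b·c/n = 50·35/402 = 4.3532
Stratum 2 (Some college): n = 407; a·d/n = 68·181/407 = 30.2408; b·c/n = 110·48/407 = 12.9730
Stratum 3 (≥ Bachelor's): n = 282; a·d/n = 136·61/282 = 29.4184; b·c/n = 56·29/282 = 5.7589
OR_MH = (28.7313 + 30.2408 + 29.4184) / (4.3532 + 12.9730 + 5.7589) = 88.3906 / 23.0851 = 3.82891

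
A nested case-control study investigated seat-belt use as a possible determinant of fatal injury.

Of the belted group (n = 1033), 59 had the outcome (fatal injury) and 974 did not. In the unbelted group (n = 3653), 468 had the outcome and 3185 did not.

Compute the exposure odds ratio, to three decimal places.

From the description: a = 59, b = 974, c = 468, d = 3185.
OR = (a·d)/(b·c) = (59 × 3185) / (974 × 468) = 187915 / 455832 = 0.41225
Exposure is associated with lower odds of fatal injury (OR = 0.41 < 1).

0.412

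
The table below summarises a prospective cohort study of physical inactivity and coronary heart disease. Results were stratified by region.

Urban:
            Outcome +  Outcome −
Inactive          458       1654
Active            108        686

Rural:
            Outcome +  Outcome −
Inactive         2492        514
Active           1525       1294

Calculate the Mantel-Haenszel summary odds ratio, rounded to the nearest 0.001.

OR_MH = Σ(aᵢdᵢ/nᵢ) / Σ(bᵢcᵢ/nᵢ), where nᵢ is the stratum total.
Stratum 1 (Urban): n = 2906; a·d/n = 458·686/2906 = 108.1170; b·c/n = 1654·108/2906 = 61.4701
Stratum 2 (Rural): n = 5825; a·d/n = 2492·1294/5825 = 553.5876; b·c/n = 514·1525/5825 = 134.5665
OR_MH = (108.1170 + 553.5876) / (61.4701 + 134.5665) = 661.7046 / 196.0366 = 3.37541

3.375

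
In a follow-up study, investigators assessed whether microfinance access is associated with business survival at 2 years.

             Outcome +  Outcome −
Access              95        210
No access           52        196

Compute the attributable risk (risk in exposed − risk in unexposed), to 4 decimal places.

0.1018

Cells: a = 95, b = 210, c = 52, d = 196.
Risk in exposed = 95/305 = 0.311475; risk in unexposed = 52/248 = 0.209677.
Risk difference = 0.311475 − 0.209677 = 0.101798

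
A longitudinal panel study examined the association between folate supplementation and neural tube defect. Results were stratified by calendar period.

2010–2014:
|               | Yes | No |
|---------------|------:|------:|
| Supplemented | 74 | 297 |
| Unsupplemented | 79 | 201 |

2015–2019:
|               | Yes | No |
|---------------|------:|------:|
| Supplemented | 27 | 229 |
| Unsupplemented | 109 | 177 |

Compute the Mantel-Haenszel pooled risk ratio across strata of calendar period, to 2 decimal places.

0.48

RR_MH = Σ(aᵢ·n₀ᵢ/nᵢ) / Σ(cᵢ·n₁ᵢ/nᵢ), with n₁ᵢ = aᵢ+bᵢ (exposed), n₀ᵢ = cᵢ+dᵢ (unexposed), nᵢ = n₁ᵢ+n₀ᵢ.
Stratum 1 (2010–2014): n₁ = 371, n₀ = 280, n = 651; a·n₀/n = 74·280/651 = 31.8280; c·n₁/n = 79·371/651 = 45.0215
Stratum 2 (2015–2019): n₁ = 256, n₀ = 286, n = 542; a·n₀/n = 27·286/542 = 14.2472; c·n₁/n = 109·256/542 = 51.4834
RR_MH = (31.8280 + 14.2472) / (45.0215 + 51.4834) = 46.0752 / 96.5049 = 0.47744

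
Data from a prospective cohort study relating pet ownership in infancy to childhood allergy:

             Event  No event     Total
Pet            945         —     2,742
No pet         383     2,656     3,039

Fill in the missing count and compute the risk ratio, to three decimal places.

The missing cell is in the exposed row: 2742 − 945 = 1797.
So a = 945, b = 1797, c = 383, d = 2656.
RR = [a/(a+b)] / [c/(c+d)] = (945/2742) / (383/3039) = 0.34464/0.12603 = 2.73462

2.735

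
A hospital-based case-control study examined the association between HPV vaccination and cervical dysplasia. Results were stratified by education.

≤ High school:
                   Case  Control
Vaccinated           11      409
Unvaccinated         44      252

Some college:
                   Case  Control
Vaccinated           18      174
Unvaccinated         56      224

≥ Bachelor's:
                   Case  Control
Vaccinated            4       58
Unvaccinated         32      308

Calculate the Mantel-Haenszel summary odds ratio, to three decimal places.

0.307

OR_MH = Σ(aᵢdᵢ/nᵢ) / Σ(bᵢcᵢ/nᵢ), where nᵢ is the stratum total.
Stratum 1 (≤ High school): n = 716; a·d/n = 11·252/716 = 3.8715; b·c/n = 409·44/716 = 25.1341
Stratum 2 (Some college): n = 472; a·d/n = 18·224/472 = 8.5424; b·c/n = 174·56/472 = 20.6441
Stratum 3 (≥ Bachelor's): n = 402; a·d/n = 4·308/402 = 3.0647; b·c/n = 58·32/402 = 4.6169
OR_MH = (3.8715 + 8.5424 + 3.0647) / (25.1341 + 20.6441 + 4.6169) = 15.4786 / 50.3951 = 0.30714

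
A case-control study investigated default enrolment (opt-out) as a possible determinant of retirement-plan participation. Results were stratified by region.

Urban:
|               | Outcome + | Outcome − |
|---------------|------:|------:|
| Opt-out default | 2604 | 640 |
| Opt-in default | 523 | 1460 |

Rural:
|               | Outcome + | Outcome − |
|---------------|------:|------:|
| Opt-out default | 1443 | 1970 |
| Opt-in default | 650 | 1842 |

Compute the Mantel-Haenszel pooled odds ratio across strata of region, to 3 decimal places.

4.192

OR_MH = Σ(aᵢdᵢ/nᵢ) / Σ(bᵢcᵢ/nᵢ), where nᵢ is the stratum total.
Stratum 1 (Urban): n = 5227; a·d/n = 2604·1460/5227 = 727.3465; b·c/n = 640·523/5227 = 64.0367
Stratum 2 (Rural): n = 5905; a·d/n = 1443·1842/5905 = 450.1280; b·c/n = 1970·650/5905 = 216.8501
OR_MH = (727.3465 + 450.1280) / (64.0367 + 216.8501) = 1177.4745 / 280.8869 = 4.19199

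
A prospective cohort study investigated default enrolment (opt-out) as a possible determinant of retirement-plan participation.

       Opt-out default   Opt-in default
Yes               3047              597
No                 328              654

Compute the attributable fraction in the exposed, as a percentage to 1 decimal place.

Reading the table with exposure as columns: a = 3047 (Opt-out default, case), b = 328 (Opt-out default, non-case), c = 597 (Opt-in default, case), d = 654.
Risk in exposed = 3047/3375 = 0.90281; risk in unexposed = 597/1251 = 0.47722.
RR = 0.90281/0.47722 = 1.89183
AR% = (RR − 1)/RR × 100 = (1.89183 − 1)/1.89183 × 100 = 47.1411%

47.1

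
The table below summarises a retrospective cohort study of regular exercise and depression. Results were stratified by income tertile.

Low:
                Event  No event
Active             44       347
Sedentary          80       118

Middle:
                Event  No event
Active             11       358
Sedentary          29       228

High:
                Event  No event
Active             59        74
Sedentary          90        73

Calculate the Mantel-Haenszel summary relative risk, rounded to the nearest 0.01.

0.47

RR_MH = Σ(aᵢ·n₀ᵢ/nᵢ) / Σ(cᵢ·n₁ᵢ/nᵢ), with n₁ᵢ = aᵢ+bᵢ (exposed), n₀ᵢ = cᵢ+dᵢ (unexposed), nᵢ = n₁ᵢ+n₀ᵢ.
Stratum 1 (Low): n₁ = 391, n₀ = 198, n = 589; a·n₀/n = 44·198/589 = 14.7912; c·n₁/n = 80·391/589 = 53.1070
Stratum 2 (Middle): n₁ = 369, n₀ = 257, n = 626; a·n₀/n = 11·257/626 = 4.5160; c·n₁/n = 29·369/626 = 17.0942
Stratum 3 (High): n₁ = 133, n₀ = 163, n = 296; a·n₀/n = 59·163/296 = 32.4899; c·n₁/n = 90·133/296 = 40.4392
RR_MH = (14.7912 + 4.5160 + 32.4899) / (53.1070 + 17.0942 + 40.4392) = 51.7970 / 110.6404 = 0.46816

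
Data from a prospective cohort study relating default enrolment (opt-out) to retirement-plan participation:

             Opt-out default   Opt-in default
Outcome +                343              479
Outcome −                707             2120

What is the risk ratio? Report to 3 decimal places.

Reading the table with exposure as columns: a = 343 (Opt-out default, case), b = 707 (Opt-out default, non-case), c = 479 (Opt-in default, case), d = 2120.
Risk in exposed = 343/1050 = 0.32667; risk in unexposed = 479/2599 = 0.18430.
RR = 0.32667 / 0.18430 = 1.77246
The risk among the exposed is 1.77 times that among the unexposed.

1.772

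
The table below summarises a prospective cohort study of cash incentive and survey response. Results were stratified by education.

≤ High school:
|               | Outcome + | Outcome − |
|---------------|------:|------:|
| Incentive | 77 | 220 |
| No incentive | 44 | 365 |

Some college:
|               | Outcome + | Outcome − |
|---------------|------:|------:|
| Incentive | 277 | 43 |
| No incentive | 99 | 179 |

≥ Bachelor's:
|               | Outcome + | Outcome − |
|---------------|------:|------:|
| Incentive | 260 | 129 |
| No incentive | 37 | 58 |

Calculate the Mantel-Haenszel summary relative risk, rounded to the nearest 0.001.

2.217

RR_MH = Σ(aᵢ·n₀ᵢ/nᵢ) / Σ(cᵢ·n₁ᵢ/nᵢ), with n₁ᵢ = aᵢ+bᵢ (exposed), n₀ᵢ = cᵢ+dᵢ (unexposed), nᵢ = n₁ᵢ+n₀ᵢ.
Stratum 1 (≤ High school): n₁ = 297, n₀ = 409, n = 706; a·n₀/n = 77·409/706 = 44.6076; c·n₁/n = 44·297/706 = 18.5099
Stratum 2 (Some college): n₁ = 320, n₀ = 278, n = 598; a·n₀/n = 277·278/598 = 128.7726; c·n₁/n = 99·320/598 = 52.9766
Stratum 3 (≥ Bachelor's): n₁ = 389, n₀ = 95, n = 484; a·n₀/n = 260·95/484 = 51.0331; c·n₁/n = 37·389/484 = 29.7376
RR_MH = (44.6076 + 128.7726 + 51.0331) / (18.5099 + 52.9766 + 29.7376) = 224.4133 / 101.2241 = 2.21699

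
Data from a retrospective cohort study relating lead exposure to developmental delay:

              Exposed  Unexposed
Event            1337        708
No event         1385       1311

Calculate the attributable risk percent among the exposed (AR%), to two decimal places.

Reading the table with exposure as columns: a = 1337 (Exposed, case), b = 1385 (Exposed, non-case), c = 708 (Unexposed, case), d = 1311.
Risk in exposed = 1337/2722 = 0.49118; risk in unexposed = 708/2019 = 0.35067.
RR = 0.49118/0.35067 = 1.40070
AR% = (RR − 1)/RR × 100 = (1.40070 − 1)/1.40070 × 100 = 28.6073%

28.61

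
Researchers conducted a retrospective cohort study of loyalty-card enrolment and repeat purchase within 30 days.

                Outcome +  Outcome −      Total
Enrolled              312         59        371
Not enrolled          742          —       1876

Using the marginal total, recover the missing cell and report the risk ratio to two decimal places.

2.13

The missing cell is in the unexposed row: 1876 − 742 = 1134.
So a = 312, b = 59, c = 742, d = 1134.
RR = [a/(a+b)] / [c/(c+d)] = (312/371) / (742/1876) = 0.84097/0.39552 = 2.12623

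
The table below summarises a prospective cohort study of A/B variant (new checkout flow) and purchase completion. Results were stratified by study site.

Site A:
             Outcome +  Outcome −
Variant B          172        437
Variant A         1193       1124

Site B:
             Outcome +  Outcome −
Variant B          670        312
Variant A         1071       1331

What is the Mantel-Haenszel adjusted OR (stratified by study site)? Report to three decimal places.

1.190

OR_MH = Σ(aᵢdᵢ/nᵢ) / Σ(bᵢcᵢ/nᵢ), where nᵢ is the stratum total.
Stratum 1 (Site A): n = 2926; a·d/n = 172·1124/2926 = 66.0725; b·c/n = 437·1193/2926 = 178.1753
Stratum 2 (Site B): n = 3384; a·d/n = 670·1331/3384 = 263.5254; b·c/n = 312·1071/3384 = 98.7447
OR_MH = (66.0725 + 263.5254) / (178.1753 + 98.7447) = 329.5979 / 276.9200 = 1.19023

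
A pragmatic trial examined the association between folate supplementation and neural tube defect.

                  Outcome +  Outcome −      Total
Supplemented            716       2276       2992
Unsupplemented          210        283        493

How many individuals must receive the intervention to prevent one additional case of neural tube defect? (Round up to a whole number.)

6

Risk in treated group = 716/2992 = 0.23930; risk in control = 210/493 = 0.42596.
Absolute risk reduction = 0.42596 − 0.23930 = 0.18666
NNT = 1 / ARR = 1 / 0.18666 = 5.357 → round up → 6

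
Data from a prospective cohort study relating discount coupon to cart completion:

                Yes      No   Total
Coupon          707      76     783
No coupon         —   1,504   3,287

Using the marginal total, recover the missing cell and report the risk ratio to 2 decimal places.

1.66

The missing cell is in the unexposed row: 3287 − 1504 = 1783.
So a = 707, b = 76, c = 1783, d = 1504.
RR = [a/(a+b)] / [c/(c+d)] = (707/783) / (1783/3287) = 0.90294/0.54244 = 1.66459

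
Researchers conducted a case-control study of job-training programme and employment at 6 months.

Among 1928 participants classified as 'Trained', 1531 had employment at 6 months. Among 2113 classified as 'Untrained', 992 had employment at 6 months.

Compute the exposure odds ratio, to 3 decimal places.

4.358

From the description: a = 1531, b = 397, c = 992, d = 1121.
OR = (a·d)/(b·c) = (1531 × 1121) / (397 × 992) = 1716251 / 393824 = 4.35791
The odds of employment at 6 months are about 4.36 times as high in the trained group.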